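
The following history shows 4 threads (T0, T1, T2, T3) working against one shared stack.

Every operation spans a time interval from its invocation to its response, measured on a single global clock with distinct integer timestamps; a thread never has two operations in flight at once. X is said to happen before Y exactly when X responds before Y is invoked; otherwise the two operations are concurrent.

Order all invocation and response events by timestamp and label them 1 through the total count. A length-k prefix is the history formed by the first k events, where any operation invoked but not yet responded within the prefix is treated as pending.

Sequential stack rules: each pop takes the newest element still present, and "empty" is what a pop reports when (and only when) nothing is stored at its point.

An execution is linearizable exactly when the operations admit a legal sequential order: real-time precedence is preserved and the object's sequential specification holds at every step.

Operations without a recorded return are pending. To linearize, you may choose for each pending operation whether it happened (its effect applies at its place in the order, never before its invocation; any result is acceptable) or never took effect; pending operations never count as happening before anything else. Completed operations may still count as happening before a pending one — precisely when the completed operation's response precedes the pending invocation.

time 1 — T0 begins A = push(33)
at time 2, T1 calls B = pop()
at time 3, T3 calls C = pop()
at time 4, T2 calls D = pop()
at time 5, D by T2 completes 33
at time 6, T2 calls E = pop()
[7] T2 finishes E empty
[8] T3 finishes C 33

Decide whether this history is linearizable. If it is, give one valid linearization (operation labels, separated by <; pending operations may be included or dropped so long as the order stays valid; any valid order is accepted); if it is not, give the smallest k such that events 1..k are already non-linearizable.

not linearizable — minimal violating prefix: 8 events

cut after 7 events: linearizable; cut after 8 events (C responds, time 8): not linearizable
real-time-consistent orders of the 3 completed operations: 3 — all fail the stack replay
include/drop combinations of the 2 pending operations (A, B) were all tried; none helps
one such order, C, D, E (pending dropped), breaks at step 1 where C pop() → 33 is illegal
one such order, D, C, E (pending dropped), breaks at step 1 where D pop() → 33 is illegal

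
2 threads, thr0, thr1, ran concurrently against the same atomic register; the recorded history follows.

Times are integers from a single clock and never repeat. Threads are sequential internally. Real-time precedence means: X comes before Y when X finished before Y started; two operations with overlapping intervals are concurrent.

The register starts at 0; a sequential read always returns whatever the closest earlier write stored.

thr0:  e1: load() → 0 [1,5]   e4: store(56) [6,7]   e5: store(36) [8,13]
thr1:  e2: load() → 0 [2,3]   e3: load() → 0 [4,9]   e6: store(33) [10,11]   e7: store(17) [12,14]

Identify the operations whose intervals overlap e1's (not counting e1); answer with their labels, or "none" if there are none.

e2, e3

e1 spans [1,5]: anything still running between times 1 and 5 counts as concurrent
e2 [2,3]: concurrent
e3 [4,9]: concurrent
e4 [6,7]: after
e5 [8,13]: after
e6 [10,11]: after
e7 [12,14]: after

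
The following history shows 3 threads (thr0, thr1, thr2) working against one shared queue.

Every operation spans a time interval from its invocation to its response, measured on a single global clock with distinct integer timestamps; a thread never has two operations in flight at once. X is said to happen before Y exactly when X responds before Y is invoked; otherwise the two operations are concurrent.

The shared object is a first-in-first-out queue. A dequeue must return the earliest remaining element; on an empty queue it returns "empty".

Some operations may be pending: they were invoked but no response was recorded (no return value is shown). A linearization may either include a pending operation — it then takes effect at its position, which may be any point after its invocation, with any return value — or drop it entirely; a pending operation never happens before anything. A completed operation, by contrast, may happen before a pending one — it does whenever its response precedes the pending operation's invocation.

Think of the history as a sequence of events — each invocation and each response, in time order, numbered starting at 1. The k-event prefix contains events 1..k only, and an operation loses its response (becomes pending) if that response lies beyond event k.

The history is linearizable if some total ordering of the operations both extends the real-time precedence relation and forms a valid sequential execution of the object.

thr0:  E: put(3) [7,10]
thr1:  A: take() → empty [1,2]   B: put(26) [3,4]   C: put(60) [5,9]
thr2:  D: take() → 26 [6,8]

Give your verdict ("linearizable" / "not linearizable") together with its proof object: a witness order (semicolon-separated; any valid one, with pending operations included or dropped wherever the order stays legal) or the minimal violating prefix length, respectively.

linearizable — witness: A; B; C; D; E

after step 1 (A take() → empty): queue <>
after step 2 (B put(26)): queue <26>
after step 3 (C put(60)): queue <26,60>
after step 4 (D take() → 26): queue <60>
after step 5 (E put(3)): queue <60,3>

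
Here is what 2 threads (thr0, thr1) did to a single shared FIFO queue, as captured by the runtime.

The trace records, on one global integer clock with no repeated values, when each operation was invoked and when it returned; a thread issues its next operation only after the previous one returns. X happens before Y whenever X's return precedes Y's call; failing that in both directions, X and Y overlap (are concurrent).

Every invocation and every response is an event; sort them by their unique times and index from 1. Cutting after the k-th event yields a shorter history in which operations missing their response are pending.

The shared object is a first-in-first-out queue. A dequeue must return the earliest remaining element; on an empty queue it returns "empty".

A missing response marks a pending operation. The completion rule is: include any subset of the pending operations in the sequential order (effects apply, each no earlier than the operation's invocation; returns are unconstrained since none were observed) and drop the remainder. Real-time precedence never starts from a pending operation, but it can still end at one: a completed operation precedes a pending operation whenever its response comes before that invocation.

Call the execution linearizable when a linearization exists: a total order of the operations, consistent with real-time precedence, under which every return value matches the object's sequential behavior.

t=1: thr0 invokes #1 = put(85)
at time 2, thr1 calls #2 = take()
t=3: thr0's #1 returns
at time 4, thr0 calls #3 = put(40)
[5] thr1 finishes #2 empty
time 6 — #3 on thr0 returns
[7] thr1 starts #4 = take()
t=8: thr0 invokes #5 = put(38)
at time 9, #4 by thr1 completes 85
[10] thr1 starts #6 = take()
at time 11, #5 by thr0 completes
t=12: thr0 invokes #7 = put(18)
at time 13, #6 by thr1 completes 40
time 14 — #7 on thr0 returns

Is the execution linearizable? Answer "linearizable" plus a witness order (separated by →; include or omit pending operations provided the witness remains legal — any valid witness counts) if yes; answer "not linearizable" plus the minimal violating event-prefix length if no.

linearizable — witness: #2 → #1 → #3 → #4 → #5 → #6 → #7

after step 1 (#2 take() → empty): queue <>
after step 2 (#1 put(85)): queue <85>
after step 3 (#3 put(40)): queue <85,40>
after step 4 (#4 take() → 85): queue <40>
after step 5 (#5 put(38)): queue <40,38>
after step 6 (#6 take() → 40): queue <38>
after step 7 (#7 put(18)): queue <38,18>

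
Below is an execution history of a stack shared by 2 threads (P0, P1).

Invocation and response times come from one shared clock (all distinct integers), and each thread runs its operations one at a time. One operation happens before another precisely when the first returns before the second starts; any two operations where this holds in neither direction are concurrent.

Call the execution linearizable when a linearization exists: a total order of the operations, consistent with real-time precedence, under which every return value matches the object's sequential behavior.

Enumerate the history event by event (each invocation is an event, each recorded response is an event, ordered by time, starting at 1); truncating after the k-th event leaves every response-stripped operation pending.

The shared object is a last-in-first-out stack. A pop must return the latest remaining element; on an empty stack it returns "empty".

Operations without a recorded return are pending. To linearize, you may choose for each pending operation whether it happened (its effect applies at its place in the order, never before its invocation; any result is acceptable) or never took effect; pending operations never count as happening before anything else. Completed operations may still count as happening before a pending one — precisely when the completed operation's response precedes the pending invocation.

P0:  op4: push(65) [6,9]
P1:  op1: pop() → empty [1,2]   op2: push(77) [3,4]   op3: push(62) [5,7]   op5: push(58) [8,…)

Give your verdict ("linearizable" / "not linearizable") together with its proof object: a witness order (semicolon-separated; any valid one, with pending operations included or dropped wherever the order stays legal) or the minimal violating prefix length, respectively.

linearizable — witness: op1; op2; op3; op4

after step 1 (op1 pop() → empty): stack <>
after step 2 (op2 push(77)): stack <77>
after step 3 (op3 push(62)): stack <77,62>
after step 4 (op4 push(65)): stack <77,62,65>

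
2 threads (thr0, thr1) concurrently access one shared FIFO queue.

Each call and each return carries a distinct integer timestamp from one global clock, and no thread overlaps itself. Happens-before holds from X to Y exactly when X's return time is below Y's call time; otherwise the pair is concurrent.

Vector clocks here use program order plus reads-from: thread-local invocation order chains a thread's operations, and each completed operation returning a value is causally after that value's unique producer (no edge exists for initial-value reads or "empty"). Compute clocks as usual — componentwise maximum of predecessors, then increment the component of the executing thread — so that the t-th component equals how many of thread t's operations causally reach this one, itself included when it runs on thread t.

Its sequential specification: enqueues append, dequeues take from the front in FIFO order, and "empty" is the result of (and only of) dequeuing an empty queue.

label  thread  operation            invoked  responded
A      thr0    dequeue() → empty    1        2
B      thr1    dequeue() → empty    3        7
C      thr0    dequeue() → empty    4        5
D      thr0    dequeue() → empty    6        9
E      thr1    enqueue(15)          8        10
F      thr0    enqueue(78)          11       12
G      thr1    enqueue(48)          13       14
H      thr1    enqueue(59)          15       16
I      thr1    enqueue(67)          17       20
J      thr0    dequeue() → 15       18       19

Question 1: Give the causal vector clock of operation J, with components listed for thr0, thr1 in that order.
invoked at 3, B has no predecessors; its own thr1 bump gives (0, 1)
invoked at 1, A has no predecessors; its own thr0 bump gives (1, 0)
from VC(B)=(0, 1), E (invoked 8) maxes components and bumps thr1 → (0, 2)
from VC(A)=(1, 0), C (invoked 4) maxes components and bumps thr0 → (2, 0)
from VC(E)=(0, 2), G (invoked 13) maxes components and bumps thr1 → (0, 3)
from VC(C)=(2, 0), D (invoked 6) maxes components and bumps thr0 → (3, 0)
from VC(G)=(0, 3), H (invoked 15) maxes components and bumps thr1 → (0, 4)
from VC(D)=(3, 0), F (invoked 11) maxes components and bumps thr0 → (4, 0)
from VC(H)=(0, 4), I (invoked 17) maxes components and bumps thr1 → (0, 5)
from VC(E)=(0, 2), VC(F)=(4, 0), J (invoked 18) maxes components and bumps thr0 → (5, 2)
target: VC(J) = (5, 2)

(5, 2)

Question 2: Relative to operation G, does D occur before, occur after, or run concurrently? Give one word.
D spans [6,9], G spans [13,14]
resp(D)=9 < inv(G)=13

before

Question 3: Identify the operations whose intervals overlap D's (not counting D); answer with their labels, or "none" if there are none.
concurrent with D ([6,9]): every op whose interval crosses 6..9
A [1,2]: before
B [3,7]: concurrent
C [4,5]: before
E [8,10]: concurrent
F [11,12]: after
G [13,14]: after
H [15,16]: after
I [17,20]: after
J [18,19]: after

B, E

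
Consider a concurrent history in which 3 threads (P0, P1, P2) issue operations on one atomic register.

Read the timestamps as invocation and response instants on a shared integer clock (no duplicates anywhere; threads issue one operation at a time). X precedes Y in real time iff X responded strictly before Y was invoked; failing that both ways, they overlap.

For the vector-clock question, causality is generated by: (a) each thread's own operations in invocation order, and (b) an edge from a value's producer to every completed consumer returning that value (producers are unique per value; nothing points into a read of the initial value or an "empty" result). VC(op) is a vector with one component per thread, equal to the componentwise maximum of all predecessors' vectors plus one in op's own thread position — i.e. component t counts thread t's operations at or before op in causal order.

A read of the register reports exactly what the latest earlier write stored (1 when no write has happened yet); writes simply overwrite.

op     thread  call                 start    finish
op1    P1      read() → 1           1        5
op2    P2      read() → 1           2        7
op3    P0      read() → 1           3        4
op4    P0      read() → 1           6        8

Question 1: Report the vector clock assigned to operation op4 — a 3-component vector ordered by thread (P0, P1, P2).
invoked at 2, op2 has no predecessors; its own P2 bump gives (0, 0, 1)
invoked at 1, op1 has no predecessors; its own P1 bump gives (0, 1, 0)
invoked at 3, op3 has no predecessors; its own P0 bump gives (1, 0, 0)
op4 (invocation 6): componentwise max over VC(op3)=(1, 0, 0), +1 at P0, giving (2, 0, 0)
target: VC(op4) = (2, 0, 0)

(2, 0, 0)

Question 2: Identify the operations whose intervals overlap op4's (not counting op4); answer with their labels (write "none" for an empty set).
overlap test against op4 [6,8]: concurrent iff the interval meets 6..8
op1 [1,5]: before
op2 [2,7]: concurrent
op3 [3,4]: before

op2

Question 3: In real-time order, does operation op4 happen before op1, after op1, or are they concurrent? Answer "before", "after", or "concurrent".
op4 spans [6,8], op1 spans [1,5]
resp(op1)=5 < inv(op4)=6

after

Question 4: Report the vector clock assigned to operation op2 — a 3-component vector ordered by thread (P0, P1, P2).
root op op2, invoked 2: fresh clock plus P2's own tick → (0, 0, 1)
root op op1, invoked 1: fresh clock plus P1's own tick → (0, 1, 0)
root op op3, invoked 3: fresh clock plus P0's own tick → (1, 0, 0)
VC(op4, invoked at 6): max of VC(op3)=(1, 0, 0), then +1 on thread P0 → (2, 0, 0)
target: VC(op2) = (0, 0, 1)

(0, 0, 1)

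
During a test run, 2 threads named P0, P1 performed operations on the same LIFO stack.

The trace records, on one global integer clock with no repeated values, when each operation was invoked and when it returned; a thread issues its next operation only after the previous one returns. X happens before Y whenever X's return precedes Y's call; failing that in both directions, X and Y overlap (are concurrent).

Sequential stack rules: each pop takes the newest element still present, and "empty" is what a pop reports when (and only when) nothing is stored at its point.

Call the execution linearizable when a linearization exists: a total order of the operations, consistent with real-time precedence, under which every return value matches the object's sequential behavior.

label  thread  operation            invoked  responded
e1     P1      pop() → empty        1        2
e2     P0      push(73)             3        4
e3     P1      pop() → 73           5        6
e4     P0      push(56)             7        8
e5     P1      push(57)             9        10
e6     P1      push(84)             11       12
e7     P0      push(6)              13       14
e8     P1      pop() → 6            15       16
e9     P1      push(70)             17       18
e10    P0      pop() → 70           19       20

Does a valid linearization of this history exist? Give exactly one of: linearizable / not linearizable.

linearizable

one valid linearization: e1, e2, e3, e4, e5, e6, e7, e8, e9, e10
1. e1 pop() → empty, leaving stack <>
2. e2 push(73), leaving stack <73>
3. e3 pop() → 73, leaving stack <>
4. e4 push(56), leaving stack <56>
5. e5 push(57), leaving stack <56,57>
6. e6 push(84), leaving stack <56,57,84>
7. e7 push(6), leaving stack <56,57,84,6>
8. e8 pop() → 6, leaving stack <56,57,84>
9. e9 push(70), leaving stack <56,57,84,70>
10. e10 pop() → 70, leaving stack <56,57,84>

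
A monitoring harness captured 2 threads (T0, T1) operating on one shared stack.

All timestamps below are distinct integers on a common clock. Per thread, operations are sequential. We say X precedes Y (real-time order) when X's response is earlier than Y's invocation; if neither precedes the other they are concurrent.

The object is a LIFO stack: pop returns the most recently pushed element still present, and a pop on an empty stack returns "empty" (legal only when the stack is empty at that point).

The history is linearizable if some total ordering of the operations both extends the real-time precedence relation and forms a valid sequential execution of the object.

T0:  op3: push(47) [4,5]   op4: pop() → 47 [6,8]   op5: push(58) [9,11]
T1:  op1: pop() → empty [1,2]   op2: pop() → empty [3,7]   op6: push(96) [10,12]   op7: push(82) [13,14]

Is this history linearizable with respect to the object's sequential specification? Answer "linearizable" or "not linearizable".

witness order: op1, op2, op3, op4, op5, op6, op7
1. op1 pop() → empty, leaving stack <>
2. op2 pop() → empty, leaving stack <>
3. op3 push(47), leaving stack <47>
4. op4 pop() → 47, leaving stack <>
5. op5 push(58), leaving stack <58>
6. op6 push(96), leaving stack <58,96>
7. op7 push(82), leaving stack <58,96,82>

linearizable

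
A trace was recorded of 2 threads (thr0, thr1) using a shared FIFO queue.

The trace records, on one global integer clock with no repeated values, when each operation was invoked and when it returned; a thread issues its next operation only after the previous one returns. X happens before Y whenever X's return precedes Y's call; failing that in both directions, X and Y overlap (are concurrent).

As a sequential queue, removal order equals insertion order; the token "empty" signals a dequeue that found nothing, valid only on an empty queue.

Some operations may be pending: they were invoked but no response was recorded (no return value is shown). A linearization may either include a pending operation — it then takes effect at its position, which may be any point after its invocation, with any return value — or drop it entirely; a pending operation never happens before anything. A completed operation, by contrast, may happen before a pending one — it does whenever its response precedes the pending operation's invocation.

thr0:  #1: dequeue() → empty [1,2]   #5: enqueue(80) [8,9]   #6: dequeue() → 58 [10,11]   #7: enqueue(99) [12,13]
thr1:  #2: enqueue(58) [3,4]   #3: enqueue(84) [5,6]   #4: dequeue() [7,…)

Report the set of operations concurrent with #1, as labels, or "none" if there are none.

none

#1 spans [1,2]; an op avoiding the whole window 1..2 is ordered, any other is concurrent
#2 [3,4]: after
#3 [5,6]: after
#4 [7,…): after
#5 [8,9]: after
#6 [10,11]: after
#7 [12,13]: after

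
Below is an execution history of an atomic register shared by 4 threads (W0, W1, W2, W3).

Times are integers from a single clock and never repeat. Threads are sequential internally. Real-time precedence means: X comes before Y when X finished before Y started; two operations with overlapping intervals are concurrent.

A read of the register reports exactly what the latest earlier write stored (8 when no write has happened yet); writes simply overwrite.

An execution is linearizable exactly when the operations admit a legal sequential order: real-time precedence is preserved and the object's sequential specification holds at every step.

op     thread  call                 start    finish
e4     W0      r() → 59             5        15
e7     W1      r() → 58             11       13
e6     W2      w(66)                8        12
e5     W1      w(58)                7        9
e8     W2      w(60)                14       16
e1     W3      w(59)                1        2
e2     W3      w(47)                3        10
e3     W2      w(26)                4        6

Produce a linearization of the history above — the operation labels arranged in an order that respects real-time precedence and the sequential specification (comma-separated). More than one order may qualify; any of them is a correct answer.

e1, e4, e2, e3, e5, e7, e6, e8

after step 1 (e1 w(59)): value 59
after step 2 (e4 r() → 59): value 59
after step 3 (e2 w(47)): value 47
after step 4 (e3 w(26)): value 26
after step 5 (e5 w(58)): value 58
after step 6 (e7 r() → 58): value 58
after step 7 (e6 w(66)): value 66
after step 8 (e8 w(60)): value 60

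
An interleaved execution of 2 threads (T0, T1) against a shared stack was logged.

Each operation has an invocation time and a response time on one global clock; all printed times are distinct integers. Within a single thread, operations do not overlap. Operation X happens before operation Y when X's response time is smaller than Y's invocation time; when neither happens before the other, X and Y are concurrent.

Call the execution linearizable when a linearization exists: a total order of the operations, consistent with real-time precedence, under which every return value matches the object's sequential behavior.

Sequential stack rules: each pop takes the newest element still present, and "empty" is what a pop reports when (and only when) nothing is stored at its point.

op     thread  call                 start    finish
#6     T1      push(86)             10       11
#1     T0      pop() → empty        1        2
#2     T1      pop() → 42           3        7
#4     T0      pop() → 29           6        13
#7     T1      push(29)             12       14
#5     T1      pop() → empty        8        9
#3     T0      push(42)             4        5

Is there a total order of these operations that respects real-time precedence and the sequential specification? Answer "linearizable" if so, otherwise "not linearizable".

linearizable

one valid linearization: #1, #3, #2, #5, #6, #7, #4
after step 1 (#1 pop() → empty): stack <>
after step 2 (#3 push(42)): stack <42>
after step 3 (#2 pop() → 42): stack <>
after step 4 (#5 pop() → empty): stack <>
after step 5 (#6 push(86)): stack <86>
after step 6 (#7 push(29)): stack <86,29>
after step 7 (#4 pop() → 29): stack <86>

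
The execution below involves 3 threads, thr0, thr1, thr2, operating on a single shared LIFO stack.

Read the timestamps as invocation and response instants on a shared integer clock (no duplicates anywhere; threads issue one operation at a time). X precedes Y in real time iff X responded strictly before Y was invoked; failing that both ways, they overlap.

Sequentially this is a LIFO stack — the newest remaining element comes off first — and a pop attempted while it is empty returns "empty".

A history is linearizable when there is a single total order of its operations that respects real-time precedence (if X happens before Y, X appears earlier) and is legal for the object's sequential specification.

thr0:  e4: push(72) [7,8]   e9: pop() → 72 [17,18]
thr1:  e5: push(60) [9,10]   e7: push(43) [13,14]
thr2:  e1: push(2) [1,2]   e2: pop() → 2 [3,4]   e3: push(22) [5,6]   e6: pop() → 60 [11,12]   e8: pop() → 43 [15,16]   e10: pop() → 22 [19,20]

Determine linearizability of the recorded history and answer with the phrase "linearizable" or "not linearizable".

linearizable

witness order: e1, e2, e3, e4, e5, e6, e7, e8, e9, e10
step 1: e1 push(2) — stack <2>
step 2: e2 pop() → 2 — stack <>
step 3: e3 push(22) — stack <22>
step 4: e4 push(72) — stack <22,72>
step 5: e5 push(60) — stack <22,72,60>
step 6: e6 pop() → 60 — stack <22,72>
step 7: e7 push(43) — stack <22,72,43>
step 8: e8 pop() → 43 — stack <22,72>
step 9: e9 pop() → 72 — stack <22>
step 10: e10 pop() → 22 — stack <>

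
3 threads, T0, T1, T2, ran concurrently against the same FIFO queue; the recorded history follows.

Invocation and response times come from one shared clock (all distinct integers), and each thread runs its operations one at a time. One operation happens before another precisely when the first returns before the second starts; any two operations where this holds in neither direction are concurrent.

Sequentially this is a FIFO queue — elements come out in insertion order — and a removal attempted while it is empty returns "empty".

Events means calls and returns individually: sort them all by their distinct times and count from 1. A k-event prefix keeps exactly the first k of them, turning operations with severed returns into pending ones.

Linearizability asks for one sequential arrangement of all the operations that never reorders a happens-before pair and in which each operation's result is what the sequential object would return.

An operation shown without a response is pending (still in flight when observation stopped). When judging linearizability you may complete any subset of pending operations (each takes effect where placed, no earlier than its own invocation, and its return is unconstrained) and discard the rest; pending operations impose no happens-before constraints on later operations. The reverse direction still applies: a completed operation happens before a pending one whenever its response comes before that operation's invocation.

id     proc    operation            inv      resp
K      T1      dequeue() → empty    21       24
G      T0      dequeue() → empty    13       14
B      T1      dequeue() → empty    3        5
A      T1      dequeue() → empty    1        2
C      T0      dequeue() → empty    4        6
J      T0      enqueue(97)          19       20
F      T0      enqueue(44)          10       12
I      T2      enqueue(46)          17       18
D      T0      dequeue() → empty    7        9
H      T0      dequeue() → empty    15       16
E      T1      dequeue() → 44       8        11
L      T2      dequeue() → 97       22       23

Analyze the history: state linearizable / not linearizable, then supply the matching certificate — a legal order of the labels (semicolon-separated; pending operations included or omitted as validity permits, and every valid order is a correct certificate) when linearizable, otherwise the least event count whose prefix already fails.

not linearizable — minimal violating prefix: 24 events

the violation lands at event 24, K's response at time 24: events 1..23 linearize, events 1..24 do not
real-time-consistent orders of the 12 completed operations: 12 — all fail the FIFO queue replay
take A, B, C, D, E, F, G, H, I, J, K, L: step 5 already fails, because E dequeue() → 44 cannot occur there
take A, B, C, D, E, F, G, H, I, J, L, K: step 5 already fails, because E dequeue() → 44 cannot occur there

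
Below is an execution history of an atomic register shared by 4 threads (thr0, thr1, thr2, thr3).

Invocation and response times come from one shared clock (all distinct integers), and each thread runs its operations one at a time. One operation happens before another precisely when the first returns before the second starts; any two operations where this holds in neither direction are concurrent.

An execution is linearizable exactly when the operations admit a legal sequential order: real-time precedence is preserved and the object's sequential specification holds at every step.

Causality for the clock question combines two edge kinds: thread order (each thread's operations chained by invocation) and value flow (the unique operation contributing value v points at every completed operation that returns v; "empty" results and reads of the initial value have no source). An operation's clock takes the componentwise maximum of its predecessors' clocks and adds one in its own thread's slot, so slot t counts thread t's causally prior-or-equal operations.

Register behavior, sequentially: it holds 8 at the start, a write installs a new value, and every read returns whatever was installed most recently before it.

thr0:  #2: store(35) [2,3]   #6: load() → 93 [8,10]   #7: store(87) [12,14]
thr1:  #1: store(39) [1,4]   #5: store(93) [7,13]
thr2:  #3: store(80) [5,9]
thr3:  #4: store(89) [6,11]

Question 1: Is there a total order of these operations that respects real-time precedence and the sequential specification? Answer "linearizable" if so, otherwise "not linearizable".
linearizable

witness order: #1, #2, #3, #4, #5, #6, #7
1. #1 store(39), leaving value 39
2. #2 store(35), leaving value 35
3. #3 store(80), leaving value 80
4. #4 store(89), leaving value 89
5. #5 store(93), leaving value 93
6. #6 load() → 93, leaving value 93
7. #7 store(87), leaving value 87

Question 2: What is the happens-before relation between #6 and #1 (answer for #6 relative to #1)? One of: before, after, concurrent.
after

#6 spans [8,10], #1 spans [1,4]
resp(#1)=4 < inv(#6)=8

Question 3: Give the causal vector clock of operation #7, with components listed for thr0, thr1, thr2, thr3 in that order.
(3, 2, 0, 0)

no predecessors for #4 (invoked 6): thr3 increments from zero → (0, 0, 0, 1)
no predecessors for #3 (invoked 5): thr2 increments from zero → (0, 0, 1, 0)
no predecessors for #1 (invoked 1): thr1 increments from zero → (0, 1, 0, 0)
no predecessors for #2 (invoked 2): thr0 increments from zero → (1, 0, 0, 0)
from VC(#1)=(0, 1, 0, 0), #5 (invoked 7) maxes components and bumps thr1 → (0, 2, 0, 0)
from VC(#2)=(1, 0, 0, 0), VC(#5)=(0, 2, 0, 0), #6 (invoked 8) maxes components and bumps thr0 → (2, 2, 0, 0)
from VC(#6)=(2, 2, 0, 0), #7 (invoked 12) maxes components and bumps thr0 → (3, 2, 0, 0)
target: VC(#7) = (3, 2, 0, 0)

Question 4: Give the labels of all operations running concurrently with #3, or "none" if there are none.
#4, #5, #6

#3 spans [5,9]: anything still running between times 5 and 9 counts as concurrent
#1 [1,4]: before
#2 [2,3]: before
#4 [6,11]: concurrent
#5 [7,13]: concurrent
#6 [8,10]: concurrent
#7 [12,14]: after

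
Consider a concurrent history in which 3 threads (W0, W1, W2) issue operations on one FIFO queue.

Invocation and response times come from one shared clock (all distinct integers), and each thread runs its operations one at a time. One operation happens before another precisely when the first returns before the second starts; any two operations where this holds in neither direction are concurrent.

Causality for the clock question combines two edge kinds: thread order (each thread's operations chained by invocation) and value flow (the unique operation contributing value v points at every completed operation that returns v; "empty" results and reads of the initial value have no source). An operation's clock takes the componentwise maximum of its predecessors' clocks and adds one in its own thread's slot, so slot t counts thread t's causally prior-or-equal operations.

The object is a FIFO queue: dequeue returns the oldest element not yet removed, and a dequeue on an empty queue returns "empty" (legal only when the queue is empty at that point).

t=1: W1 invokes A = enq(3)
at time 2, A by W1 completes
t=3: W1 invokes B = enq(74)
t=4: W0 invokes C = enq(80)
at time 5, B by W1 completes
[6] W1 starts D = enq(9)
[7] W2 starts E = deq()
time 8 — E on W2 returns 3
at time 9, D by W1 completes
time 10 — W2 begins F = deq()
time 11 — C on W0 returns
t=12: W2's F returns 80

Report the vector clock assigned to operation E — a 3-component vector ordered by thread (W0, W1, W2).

(0, 1, 1)

invoked at 1, A has no predecessors; its own W1 bump gives (0, 1, 0)
invoked at 4, C has no predecessors; its own W0 bump gives (1, 0, 0)
E, invoked 7, takes VC(A)=(0, 1, 0) under max, adds 1 for W2 → (0, 1, 1)
B, invoked 3, takes VC(A)=(0, 1, 0) under max, adds 1 for W1 → (0, 2, 0)
D, invoked 6, takes VC(B)=(0, 2, 0) under max, adds 1 for W1 → (0, 3, 0)
F, invoked 10, takes VC(C)=(1, 0, 0), VC(E)=(0, 1, 1) under max, adds 1 for W2 → (1, 1, 2)
target: VC(E) = (0, 1, 1)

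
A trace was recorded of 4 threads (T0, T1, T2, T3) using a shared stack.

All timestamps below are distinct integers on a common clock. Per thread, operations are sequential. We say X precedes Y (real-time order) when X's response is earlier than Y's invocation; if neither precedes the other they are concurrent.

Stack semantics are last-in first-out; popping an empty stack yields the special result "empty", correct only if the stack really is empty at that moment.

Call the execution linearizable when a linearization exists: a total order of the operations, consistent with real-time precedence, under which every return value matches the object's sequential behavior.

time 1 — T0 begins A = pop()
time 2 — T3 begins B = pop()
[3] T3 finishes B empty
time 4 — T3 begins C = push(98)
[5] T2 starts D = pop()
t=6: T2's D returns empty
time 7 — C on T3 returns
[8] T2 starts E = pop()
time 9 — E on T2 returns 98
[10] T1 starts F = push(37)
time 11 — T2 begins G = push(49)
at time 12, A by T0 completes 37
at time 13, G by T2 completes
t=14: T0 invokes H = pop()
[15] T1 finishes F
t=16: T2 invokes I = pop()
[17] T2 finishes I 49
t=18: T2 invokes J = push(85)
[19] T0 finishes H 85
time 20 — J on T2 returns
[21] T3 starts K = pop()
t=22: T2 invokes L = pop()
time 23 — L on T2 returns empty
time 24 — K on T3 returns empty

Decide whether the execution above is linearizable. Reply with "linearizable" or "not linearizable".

witness order: B, D, C, E, F, A, G, I, J, H, K, L
after step 1 (B pop() → empty): stack <>
after step 2 (D pop() → empty): stack <>
after step 3 (C push(98)): stack <98>
after step 4 (E pop() → 98): stack <>
after step 5 (F push(37)): stack <37>
after step 6 (A pop() → 37): stack <>
after step 7 (G push(49)): stack <49>
after step 8 (I pop() → 49): stack <>
after step 9 (J push(85)): stack <85>
after step 10 (H pop() → 85): stack <>
after step 11 (K pop() → empty): stack <>
after step 12 (L pop() → empty): stack <>

linearizable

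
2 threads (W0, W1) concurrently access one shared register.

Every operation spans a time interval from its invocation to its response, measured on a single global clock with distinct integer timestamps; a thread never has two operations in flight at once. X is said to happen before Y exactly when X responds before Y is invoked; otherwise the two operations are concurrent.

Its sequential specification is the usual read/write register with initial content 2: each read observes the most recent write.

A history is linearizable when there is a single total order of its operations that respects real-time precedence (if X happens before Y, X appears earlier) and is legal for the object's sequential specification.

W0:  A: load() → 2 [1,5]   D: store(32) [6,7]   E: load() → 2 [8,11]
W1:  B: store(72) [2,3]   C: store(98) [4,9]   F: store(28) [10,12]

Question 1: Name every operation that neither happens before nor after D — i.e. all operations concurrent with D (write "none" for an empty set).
D runs from 6 to 7; window-overlapping ops are concurrent
A [1,5]: before
B [2,3]: before
C [4,9]: concurrent
E [8,11]: after
F [10,12]: after

C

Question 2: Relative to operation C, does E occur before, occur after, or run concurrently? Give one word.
E spans [8,11], C spans [4,9]
the intervals overlap in both directions

concurrent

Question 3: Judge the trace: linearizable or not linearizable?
the violation lands at event 11, E's response at time 11: events 1..10 linearize, events 1..11 do not
checked exhaustively: 7 real-time-consistent orders of 5 completed operations, zero legal register replays
every completion of the 1 pending operation (F) was checked; none linearizes
sample order A, B, C, D, E (pending dropped) stalls at step 5 — E load() → 2 has no legal effect
sample order A, B, D, C, E (pending dropped) stalls at step 5 — E load() → 2 has no legal effect

not linearizable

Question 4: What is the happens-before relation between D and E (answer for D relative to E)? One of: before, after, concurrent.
D spans [6,7], E spans [8,11]
resp(D)=7 < inv(E)=8

before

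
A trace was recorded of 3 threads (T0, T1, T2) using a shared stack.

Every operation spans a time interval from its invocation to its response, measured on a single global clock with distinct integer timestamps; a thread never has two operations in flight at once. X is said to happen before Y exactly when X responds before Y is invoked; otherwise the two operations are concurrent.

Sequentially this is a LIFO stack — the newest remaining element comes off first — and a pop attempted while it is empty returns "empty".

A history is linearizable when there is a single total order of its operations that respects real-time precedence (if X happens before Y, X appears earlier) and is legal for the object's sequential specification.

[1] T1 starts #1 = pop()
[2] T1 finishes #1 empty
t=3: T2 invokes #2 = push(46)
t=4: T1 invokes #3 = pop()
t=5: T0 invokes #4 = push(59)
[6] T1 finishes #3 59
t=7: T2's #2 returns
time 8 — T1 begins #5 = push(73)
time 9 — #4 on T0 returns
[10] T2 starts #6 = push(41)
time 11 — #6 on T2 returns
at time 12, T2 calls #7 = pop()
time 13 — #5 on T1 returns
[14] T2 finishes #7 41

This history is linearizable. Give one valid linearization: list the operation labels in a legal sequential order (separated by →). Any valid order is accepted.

#1 → #2 → #4 → #3 → #5 → #6 → #7

after step 1 (#1 pop() → empty): stack <>
after step 2 (#2 push(46)): stack <46>
after step 3 (#4 push(59)): stack <46,59>
after step 4 (#3 pop() → 59): stack <46>
after step 5 (#5 push(73)): stack <46,73>
after step 6 (#6 push(41)): stack <46,73,41>
after step 7 (#7 pop() → 41): stack <46,73>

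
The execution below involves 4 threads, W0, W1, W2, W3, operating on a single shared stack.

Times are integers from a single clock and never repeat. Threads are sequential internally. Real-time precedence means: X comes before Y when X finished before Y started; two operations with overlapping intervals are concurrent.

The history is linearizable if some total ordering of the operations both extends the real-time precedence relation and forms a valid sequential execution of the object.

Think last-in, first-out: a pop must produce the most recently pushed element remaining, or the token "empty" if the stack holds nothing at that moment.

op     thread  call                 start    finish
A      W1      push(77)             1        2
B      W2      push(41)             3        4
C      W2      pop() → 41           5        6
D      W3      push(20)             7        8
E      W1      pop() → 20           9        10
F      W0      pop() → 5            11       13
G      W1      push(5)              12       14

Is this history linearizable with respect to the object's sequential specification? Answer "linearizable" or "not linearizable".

linearizable

a witness: A, B, C, D, E, G, F
after step 1 (A push(77)): stack <77>
after step 2 (B push(41)): stack <77,41>
after step 3 (C pop() → 41): stack <77>
after step 4 (D push(20)): stack <77,20>
after step 5 (E pop() → 20): stack <77>
after step 6 (G push(5)): stack <77,5>
after step 7 (F pop() → 5): stack <77>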